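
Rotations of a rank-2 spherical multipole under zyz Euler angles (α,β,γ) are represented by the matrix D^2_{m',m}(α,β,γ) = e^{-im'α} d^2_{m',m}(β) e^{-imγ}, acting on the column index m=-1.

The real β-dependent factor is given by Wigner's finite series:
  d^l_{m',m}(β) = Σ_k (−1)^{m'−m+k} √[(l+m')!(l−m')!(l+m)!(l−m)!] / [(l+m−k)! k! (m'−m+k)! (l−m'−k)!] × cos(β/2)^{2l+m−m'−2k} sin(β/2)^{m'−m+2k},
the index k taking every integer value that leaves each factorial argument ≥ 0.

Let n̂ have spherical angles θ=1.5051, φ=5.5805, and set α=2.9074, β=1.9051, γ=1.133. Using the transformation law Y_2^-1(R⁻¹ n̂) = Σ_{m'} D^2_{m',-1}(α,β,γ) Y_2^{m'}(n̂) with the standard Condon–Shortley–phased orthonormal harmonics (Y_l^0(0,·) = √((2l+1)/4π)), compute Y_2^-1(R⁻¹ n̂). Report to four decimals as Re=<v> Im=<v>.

Need the full column D^2_{m',-1} for m'=−2..2 at α=2.9074, β=1.9051, γ=1.133.
cos(β/2)=0.579607, sin(β/2)=0.814896
d^2_{-2,-1}: single k=1 term ⇒ +0.317346;  D = +0.249800+0.195725i
d^2_{-1,-1}: k∈[0..1] ⇒ +0.112859 -0.669257 = -0.556399;  D = +0.346382+0.435429i
d^2_{0,-1}: k∈[0..1] ⇒ -0.388668 +0.768274 = +0.379606;  D = +0.160932+0.343805i
d^2_{1,-1}: k∈[0..1] ⇒ +0.669257 -0.440970 = +0.228287;  D = -0.046160-0.223572i
d^2_{2,-1}: single k=0 term ⇒ -0.627293;  D = +0.019185-0.627000i
Y_2^{m'}(θ=1.5051,φ=5.5805) and Σ D·Y over m':
  (+0.2498+0.1957i)·(+0.0633+0.3794i)  (+0.3464+0.4354i)·(+0.0386+0.0327i)  (+0.1609+0.3438i)·(-0.3113+0.0000i)  (-0.0462-0.2236i)·(-0.0386+0.0327i)  (+0.0192-0.6270i)·(+0.0633-0.3794i)
Y_2^-1(R⁻¹ n̂) = -0.336941-0.011590i

Re=-0.3369 Im=-0.0116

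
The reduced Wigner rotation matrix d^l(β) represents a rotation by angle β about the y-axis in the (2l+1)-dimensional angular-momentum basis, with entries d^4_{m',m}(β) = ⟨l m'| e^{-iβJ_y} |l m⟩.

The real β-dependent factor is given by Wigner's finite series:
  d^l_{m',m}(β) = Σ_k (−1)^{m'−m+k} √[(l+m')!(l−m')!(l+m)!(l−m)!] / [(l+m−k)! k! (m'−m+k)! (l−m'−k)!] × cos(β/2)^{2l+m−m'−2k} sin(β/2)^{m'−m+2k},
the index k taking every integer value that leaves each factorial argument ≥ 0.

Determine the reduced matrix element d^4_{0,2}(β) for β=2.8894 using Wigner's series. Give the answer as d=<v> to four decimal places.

d=0.1369

d^4_{0,2}(β=2.8894) via Wigner's sum:
With c≡cos(β/2)=0.125762 and s≡sin(β/2)=0.992060, N=[24·24·720·2]^{1/2}=910.735966
k∈{2,3,4} keeps every argument non-negative
  k=2: (−1)^0·910.7360/(96)·0.1258^6·0.9921^2 = +0.000037
  k=3: (−1)^1·910.7360/(36)·0.1258^4·0.9921^4 = -0.006130
  k=4: (−1)^2·910.7360/(96)·0.1258^2·0.9921^6 = +0.143038
d^4_{0,2}(2.8894) = +0.000037 -0.006130 +0.143038 = +0.136945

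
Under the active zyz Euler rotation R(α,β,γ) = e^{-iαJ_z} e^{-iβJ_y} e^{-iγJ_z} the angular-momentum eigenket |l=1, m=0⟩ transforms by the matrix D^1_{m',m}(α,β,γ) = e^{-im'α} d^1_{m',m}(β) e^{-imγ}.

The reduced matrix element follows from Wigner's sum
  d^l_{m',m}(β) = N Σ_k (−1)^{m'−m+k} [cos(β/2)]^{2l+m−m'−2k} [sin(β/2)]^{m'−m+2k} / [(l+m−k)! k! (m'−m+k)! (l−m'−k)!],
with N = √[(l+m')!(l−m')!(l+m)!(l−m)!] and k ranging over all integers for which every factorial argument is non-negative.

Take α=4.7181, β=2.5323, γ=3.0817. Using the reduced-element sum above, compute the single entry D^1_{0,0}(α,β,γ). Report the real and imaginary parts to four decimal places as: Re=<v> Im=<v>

D^1_{0,0}(4.7181,2.5323,3.0817) = e^{-i·0·4.7181}·d^1_{0,0}(2.5323)·e^{-i·0·3.0817}. Compute d first:
Half-angle: c=0.299956, s=0.953953. N=√(1·1·1·1)=1.000000
Admissible k: 0..1 (factorial args all ≥0)
  k=0: (−1)^0·1.0000/(1)·0.3000^2·0.9540^0 = +0.089973
  k=1: (−1)^1·1.0000/(1)·0.3000^0·0.9540^2 = -0.910027
d^1_{0,0}(2.5323) = +0.089973 -0.910027 = -0.820053
Phases: e^{-i·(0)·4.7181}=+1.000000+0.000000i, e^{-i·(0)·3.0817}=+1.000000+0.000000i ⇒ D=-0.820053+0.000000i

Re=-0.8201 Im=0.0000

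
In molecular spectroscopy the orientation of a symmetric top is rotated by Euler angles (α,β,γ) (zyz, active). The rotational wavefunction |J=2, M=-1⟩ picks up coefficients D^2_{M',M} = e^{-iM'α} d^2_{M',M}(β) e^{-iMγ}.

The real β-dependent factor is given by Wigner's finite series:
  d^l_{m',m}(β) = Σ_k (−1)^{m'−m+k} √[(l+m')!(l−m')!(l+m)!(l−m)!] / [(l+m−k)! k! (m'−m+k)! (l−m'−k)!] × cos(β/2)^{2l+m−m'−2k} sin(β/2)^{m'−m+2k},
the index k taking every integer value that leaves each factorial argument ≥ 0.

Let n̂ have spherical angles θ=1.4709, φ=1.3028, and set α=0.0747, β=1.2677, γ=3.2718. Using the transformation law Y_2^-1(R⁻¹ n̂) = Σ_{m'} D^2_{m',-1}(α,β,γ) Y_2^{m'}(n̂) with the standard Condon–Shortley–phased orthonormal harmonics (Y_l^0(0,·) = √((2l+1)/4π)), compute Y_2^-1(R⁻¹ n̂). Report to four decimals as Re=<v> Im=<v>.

Re=-0.0340 Im=0.2503

Need the full column D^2_{m',-1} for m'=−2..2 at α=0.0747, β=1.2677, γ=3.2718.
cos(β/2)=0.805753, sin(β/2)=0.592251
d^2_{-2,-1}: single k=1 term ⇒ +0.619644;  D = -0.595580-0.171008i
d^2_{-1,-1}: k∈[0..1] ⇒ +0.421511 -0.683184 = -0.261673;  D = +0.256199+0.053244i
d^2_{0,-1}: k∈[0..1] ⇒ -0.758906 +0.410011 = -0.348895;  D = +0.345941+0.045300i
d^2_{1,-1}: k∈[0..1] ⇒ +0.683184 -0.123034 = +0.560150;  D = -0.559287-0.031076i
d^2_{2,-1}: single k=0 term ⇒ -0.334773;  D = +0.334711-0.006425i
Y_2^{m'}(θ=1.4709,φ=1.3028) and Σ D·Y over m':
  (-0.5956-0.1710i)·(-0.3288-0.1953i)  (+0.2562+0.0532i)·(+0.0203-0.0739i)  (+0.3459+0.0453i)·(-0.3060+0.0000i)  (-0.5593-0.0311i)·(-0.0203-0.0739i)  (+0.3347-0.0064i)·(-0.3288+0.1953i)
Y_2^-1(R⁻¹ n̂) = -0.034029+0.250288i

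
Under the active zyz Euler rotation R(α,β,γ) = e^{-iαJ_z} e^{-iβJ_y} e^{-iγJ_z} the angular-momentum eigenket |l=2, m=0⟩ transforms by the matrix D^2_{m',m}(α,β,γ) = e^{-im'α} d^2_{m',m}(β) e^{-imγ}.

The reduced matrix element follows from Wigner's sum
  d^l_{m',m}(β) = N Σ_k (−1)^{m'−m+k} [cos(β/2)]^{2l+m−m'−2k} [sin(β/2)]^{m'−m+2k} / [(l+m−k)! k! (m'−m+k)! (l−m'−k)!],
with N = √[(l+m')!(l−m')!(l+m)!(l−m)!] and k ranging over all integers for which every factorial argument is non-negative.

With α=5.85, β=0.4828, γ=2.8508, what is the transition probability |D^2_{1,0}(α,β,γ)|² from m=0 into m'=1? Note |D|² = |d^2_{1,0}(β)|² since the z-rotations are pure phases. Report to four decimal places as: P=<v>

Split into d^2_{1,0}(β=0.4828) × two z-phases.
With c≡cos(β/2)=0.971004 and s≡sin(β/2)=0.239062, N=[6·1·2·2]^{1/2}=4.898979
k∈{0,1} keeps every argument non-negative
  k=0: (−1)^1·4.8990/(2)·0.9710^3·0.2391^1 = -0.536105
  k=1: (−1)^2·4.8990/(2)·0.9710^1·0.2391^3 = +0.032496
d^2_{1,0}(0.4828) = -0.536105 +0.032496 = -0.503609
|D^2_{1,0}|² = |d^2_{1,0}(β)|² = (-0.503609)² = 0.253622 (the z-rotation phases have unit modulus)

P=0.2536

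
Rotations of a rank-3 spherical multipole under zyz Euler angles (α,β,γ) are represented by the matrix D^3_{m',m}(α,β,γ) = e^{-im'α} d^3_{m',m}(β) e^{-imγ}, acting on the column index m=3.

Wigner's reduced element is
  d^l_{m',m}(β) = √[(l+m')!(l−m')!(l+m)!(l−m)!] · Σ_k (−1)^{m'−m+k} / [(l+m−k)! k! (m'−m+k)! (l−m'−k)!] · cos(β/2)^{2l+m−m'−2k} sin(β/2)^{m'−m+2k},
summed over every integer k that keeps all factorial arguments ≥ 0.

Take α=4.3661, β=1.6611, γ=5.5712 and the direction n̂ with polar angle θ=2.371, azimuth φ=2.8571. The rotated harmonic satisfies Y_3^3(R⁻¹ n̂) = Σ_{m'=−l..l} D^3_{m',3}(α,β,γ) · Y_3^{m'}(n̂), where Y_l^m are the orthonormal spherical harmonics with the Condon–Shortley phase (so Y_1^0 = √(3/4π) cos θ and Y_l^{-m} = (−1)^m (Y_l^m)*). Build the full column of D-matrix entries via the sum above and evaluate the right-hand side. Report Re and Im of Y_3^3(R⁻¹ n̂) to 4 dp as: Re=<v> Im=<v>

Re=-0.4028 Im=0.0763

Need the full column D^3_{m',3} for m'=−3..3 at α=4.3661, β=1.6611, γ=5.5712.
cos(β/2)=0.674470, sin(β/2)=0.738302
d^3_{-3,3}: single k=6 term ⇒ +0.161959;  D = -0.144125+0.073884i
d^3_{-2,3}: single k=5 term ⇒ +0.362418;  D = -0.046054-0.359480i
d^3_{-1,3}: single k=4 term ⇒ +0.523489;  D = +0.511001+0.113664i
d^3_{0,3}: single k=3 term ⇒ +0.552211;  D = -0.295737+0.466344i
d^3_{1,3}: single k=2 term ⇒ +0.436882;  D = -0.267635-0.345308i
d^3_{2,3}: single k=1 term ⇒ +0.252419;  D = +0.240151-0.077738i
d^3_{3,3}: single k=0 term ⇒ +0.094140;  D = -0.003128+0.094088i
Y_3^{m'}(θ=2.371,φ=2.8571) and Σ D·Y over m':
  (-0.1441+0.0739i)·(-0.0927-0.1063i)  (-0.0461-0.3595i)·(-0.2997-0.1917i)  (+0.5110+0.1137i)·(-0.3401-0.0995i)  (-0.2957+0.4663i)·(+0.1141+0.0000i)  (-0.2676-0.3453i)·(+0.3401-0.0995i)  (+0.2402-0.0777i)·(-0.2997+0.1917i)  (-0.0031+0.0941i)·(+0.0927-0.1063i)
Y_3^3(R⁻¹ n̂) = -0.402840+0.076323i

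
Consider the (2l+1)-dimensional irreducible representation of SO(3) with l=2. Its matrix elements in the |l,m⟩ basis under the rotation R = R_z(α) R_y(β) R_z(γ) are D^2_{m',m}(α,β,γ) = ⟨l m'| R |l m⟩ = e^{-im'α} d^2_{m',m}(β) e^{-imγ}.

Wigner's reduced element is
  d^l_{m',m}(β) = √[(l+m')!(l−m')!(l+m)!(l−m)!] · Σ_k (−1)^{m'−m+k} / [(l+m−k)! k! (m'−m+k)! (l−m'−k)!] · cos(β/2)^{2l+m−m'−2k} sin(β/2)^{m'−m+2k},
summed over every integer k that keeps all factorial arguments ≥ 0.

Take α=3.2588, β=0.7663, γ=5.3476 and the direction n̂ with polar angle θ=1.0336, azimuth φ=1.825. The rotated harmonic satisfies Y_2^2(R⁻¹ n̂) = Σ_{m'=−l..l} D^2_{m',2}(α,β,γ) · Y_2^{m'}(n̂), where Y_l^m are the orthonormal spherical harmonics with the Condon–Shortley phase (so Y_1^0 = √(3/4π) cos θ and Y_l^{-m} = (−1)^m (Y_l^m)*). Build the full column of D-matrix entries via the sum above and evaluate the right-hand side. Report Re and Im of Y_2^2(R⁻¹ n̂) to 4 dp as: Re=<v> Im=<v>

Need the full column D^2_{m',2} for m'=−2..2 at α=3.2588, β=0.7663, γ=5.3476.
cos(β/2)=0.927492, sin(β/2)=0.373844
d^2_{-2,2}: single k=4 term ⇒ +0.019533;  D = -0.009955+0.016805i
d^2_{-1,2}: single k=3 term ⇒ +0.096919;  D = +0.039306-0.088591i
d^2_{0,2}: single k=2 term ⇒ +0.294494;  D = -0.087134+0.281308i
d^2_{1,2}: single k=1 term ⇒ +0.596555;  D = +0.108659-0.586575i
d^2_{2,2}: single k=0 term ⇒ +0.740014;  D = -0.048776+0.738405i
Y_2^{m'}(θ=1.0336,φ=1.825) and Σ D·Y over m':
  (-0.0100+0.0168i)·(-0.2491+0.1388i)  (+0.0393-0.0886i)·(-0.0854-0.3287i)  (-0.0871+0.2813i)·(-0.0676+0.0000i)  (+0.1087-0.5866i)·(+0.0854-0.3287i)  (-0.0488+0.7384i)·(-0.2491-0.1388i)
Y_2^2(R⁻¹ n̂) = -0.095355-0.292903i

Re=-0.0954 Im=-0.2929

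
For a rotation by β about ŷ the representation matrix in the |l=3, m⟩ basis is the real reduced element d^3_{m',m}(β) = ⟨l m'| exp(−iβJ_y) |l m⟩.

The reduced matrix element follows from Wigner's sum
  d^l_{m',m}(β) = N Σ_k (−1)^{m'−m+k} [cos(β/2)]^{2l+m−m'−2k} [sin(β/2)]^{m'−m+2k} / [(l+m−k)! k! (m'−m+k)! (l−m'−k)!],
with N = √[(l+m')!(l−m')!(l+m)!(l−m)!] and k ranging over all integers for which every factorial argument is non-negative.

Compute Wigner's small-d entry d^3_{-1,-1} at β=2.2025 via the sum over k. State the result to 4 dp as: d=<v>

d=0.5188

d^3_{-1,-1}(β=2.2025) via Wigner's sum:
With c≡cos(β/2)=0.452482 and s≡sin(β/2)=0.891774, N=[2·24·2·24]^{1/2}=48.000000
k: max(0,(-1)−(-1))=0 … min(3+(-1),3−(-1))=2
  k=0: (−1)^0·48.0000/(48)·0.4525^6·0.8918^0 = +0.008582
  k=1: (−1)^1·48.0000/(6)·0.4525^4·0.8918^2 = -0.266688
  k=2: (−1)^2·48.0000/(8)·0.4525^2·0.8918^4 = +0.776912
d^3_{-1,-1}(2.2025) = +0.008582 -0.266688 +0.776912 = +0.518807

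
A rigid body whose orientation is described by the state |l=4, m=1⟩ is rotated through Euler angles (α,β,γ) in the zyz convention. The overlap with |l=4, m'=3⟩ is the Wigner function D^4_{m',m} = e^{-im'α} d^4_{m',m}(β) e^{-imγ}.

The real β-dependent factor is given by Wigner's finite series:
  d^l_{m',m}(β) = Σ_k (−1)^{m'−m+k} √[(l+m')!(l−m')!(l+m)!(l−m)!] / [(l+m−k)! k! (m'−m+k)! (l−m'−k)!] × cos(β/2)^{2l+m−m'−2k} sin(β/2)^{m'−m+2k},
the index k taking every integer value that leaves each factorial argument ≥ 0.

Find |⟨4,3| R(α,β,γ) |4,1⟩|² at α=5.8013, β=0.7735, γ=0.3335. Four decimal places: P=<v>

P=0.2658

First d^4_{3,1}(β=0.7735), then the phase factors e^{-i(3)α} and e^{-i(1)γ}:
With c≡cos(β/2)=0.926140 and s≡sin(β/2)=0.377180, N=[5040·1·120·6]^{1/2}=1904.940944
k∈{0,1} keeps every argument non-negative
  k=0: (−1)^2·1904.9409/(240)·0.9261^6·0.3772^2 = +0.712571
  k=1: (−1)^3·1904.9409/(144)·0.9261^4·0.3772^4 = -0.196980
d^4_{3,1}(0.7735) = +0.712571 -0.196980 = +0.515591
|D^4_{3,1}|² = |d^4_{3,1}(β)|² = (+0.515591)² = 0.265834 (the z-rotation phases have unit modulus)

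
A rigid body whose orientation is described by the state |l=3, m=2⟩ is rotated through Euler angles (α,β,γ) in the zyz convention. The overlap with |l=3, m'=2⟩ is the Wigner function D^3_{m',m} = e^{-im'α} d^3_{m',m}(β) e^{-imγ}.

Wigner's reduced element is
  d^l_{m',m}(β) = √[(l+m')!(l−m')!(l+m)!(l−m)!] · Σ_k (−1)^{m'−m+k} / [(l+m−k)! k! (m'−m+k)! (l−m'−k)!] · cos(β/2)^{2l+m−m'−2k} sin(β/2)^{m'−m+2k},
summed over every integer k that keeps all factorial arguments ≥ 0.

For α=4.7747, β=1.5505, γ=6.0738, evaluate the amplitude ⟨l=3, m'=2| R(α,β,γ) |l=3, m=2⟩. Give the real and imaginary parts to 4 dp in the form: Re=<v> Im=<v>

Re=0.4830 Im=0.1463

Split into d^3_{2,2}(β=1.5505) × two z-phases.
With c≡cos(β/2)=0.714246 and s≡sin(β/2)=0.699895, N=[120·1·120·1]^{1/2}=120.000000
The bounds max(0,m−m')=0 and min(l+m,l−m')=1 give 2 terms
  k=0: (−1)^0·120.0000/(120)·0.7142^6·0.6999^0 = +0.132766
  k=1: (−1)^1·120.0000/(24)·0.7142^4·0.6999^2 = -0.637422
d^3_{2,2}(1.5505) = +0.132766 -0.637422 = -0.504656
D = (-0.992245+0.124300i)·(-0.504656)·(+0.913590+0.406638i) = +0.482980+0.146312i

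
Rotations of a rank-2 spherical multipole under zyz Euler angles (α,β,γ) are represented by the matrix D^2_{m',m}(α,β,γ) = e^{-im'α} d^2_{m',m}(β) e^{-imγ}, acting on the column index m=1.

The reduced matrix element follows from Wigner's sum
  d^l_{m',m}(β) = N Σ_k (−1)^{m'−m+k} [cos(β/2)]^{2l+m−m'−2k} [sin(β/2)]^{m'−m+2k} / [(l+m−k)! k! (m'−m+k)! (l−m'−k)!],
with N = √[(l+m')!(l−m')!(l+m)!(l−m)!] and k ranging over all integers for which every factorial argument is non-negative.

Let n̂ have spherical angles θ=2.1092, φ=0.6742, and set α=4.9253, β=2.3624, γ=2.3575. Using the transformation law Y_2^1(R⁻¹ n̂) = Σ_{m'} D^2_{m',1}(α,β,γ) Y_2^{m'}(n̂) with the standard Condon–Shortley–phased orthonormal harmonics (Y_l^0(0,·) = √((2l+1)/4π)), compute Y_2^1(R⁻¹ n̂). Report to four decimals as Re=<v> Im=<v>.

Need the full column D^2_{m',1} for m'=−2..2 at α=4.9253, β=2.3624, γ=2.3575.
cos(β/2)=0.379815, sin(β/2)=0.925062
d^2_{-2,1}: single k=3 term ⇒ +0.601333;  D = +0.212330+0.562599i
d^2_{-1,1}: k∈[2..3] ⇒ +0.370346 -0.732292 = -0.361946;  D = +0.303980-0.196472i
d^2_{0,1}: k∈[1..2] ⇒ +0.124155 -0.736480 = -0.612325;  D = +0.433544+0.432414i
d^2_{1,1}: k∈[0..1] ⇒ +0.020811 -0.370346 = -0.349535;  D = -0.188968+0.294051i
d^2_{2,1}: single k=0 term ⇒ -0.101372;  D = -0.094935-0.035547i
Y_2^{m'}(θ=2.1092,φ=0.6742) and Σ D·Y over m':
  (+0.2123+0.5626i)·(+0.0628-0.2777i)  (+0.3040-0.1965i)·(-0.2657+0.2123i)  (+0.4335+0.4324i)·(-0.0666+0.0000i)  (-0.1890+0.2941i)·(+0.2657+0.2123i)  (-0.0949-0.0355i)·(+0.0628+0.2777i)
Y_2^1(R⁻¹ n̂) = -0.007089+0.073708i

Re=-0.0071 Im=0.0737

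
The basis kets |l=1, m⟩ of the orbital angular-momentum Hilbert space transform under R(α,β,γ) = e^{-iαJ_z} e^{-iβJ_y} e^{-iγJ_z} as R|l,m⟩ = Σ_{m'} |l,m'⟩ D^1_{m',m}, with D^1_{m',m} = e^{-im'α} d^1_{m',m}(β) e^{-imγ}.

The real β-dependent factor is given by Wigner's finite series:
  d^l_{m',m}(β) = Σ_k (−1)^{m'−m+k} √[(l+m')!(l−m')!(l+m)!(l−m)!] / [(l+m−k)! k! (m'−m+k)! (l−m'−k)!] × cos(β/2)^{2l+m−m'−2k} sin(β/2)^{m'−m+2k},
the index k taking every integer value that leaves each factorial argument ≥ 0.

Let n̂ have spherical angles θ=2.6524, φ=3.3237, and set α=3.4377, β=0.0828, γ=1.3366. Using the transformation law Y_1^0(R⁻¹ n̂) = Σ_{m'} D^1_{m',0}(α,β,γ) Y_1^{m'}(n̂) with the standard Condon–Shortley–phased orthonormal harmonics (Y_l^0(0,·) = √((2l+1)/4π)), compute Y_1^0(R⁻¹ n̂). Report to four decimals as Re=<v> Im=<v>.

Need the full column D^1_{m',0} for m'=−1..1 at α=3.4377, β=0.0828, γ=1.3366.
cos(β/2)=0.999143, sin(β/2)=0.041388
d^1_{-1,0}: single k=1 term ⇒ +0.058482;  D = -0.055936-0.017065i
d^1_{0,0}: k∈[0..1] ⇒ +0.998287 -0.001713 = +0.996574;  D = +0.996574+0.000000i
d^1_{1,0}: single k=0 term ⇒ -0.058482;  D = +0.055936-0.017065i
Y_1^{m'}(θ=2.6524,φ=3.3237) and Σ D·Y over m':
  (-0.0559-0.0171i)·(-0.1597+0.0294i)  (+0.9966+0.0000i)·(-0.4313+0.0000i)  (+0.0559-0.0171i)·(+0.1597+0.0294i)
Y_1^0(R⁻¹ n̂) = -0.410952+0.000000i

Re=-0.4110 Im=0.0000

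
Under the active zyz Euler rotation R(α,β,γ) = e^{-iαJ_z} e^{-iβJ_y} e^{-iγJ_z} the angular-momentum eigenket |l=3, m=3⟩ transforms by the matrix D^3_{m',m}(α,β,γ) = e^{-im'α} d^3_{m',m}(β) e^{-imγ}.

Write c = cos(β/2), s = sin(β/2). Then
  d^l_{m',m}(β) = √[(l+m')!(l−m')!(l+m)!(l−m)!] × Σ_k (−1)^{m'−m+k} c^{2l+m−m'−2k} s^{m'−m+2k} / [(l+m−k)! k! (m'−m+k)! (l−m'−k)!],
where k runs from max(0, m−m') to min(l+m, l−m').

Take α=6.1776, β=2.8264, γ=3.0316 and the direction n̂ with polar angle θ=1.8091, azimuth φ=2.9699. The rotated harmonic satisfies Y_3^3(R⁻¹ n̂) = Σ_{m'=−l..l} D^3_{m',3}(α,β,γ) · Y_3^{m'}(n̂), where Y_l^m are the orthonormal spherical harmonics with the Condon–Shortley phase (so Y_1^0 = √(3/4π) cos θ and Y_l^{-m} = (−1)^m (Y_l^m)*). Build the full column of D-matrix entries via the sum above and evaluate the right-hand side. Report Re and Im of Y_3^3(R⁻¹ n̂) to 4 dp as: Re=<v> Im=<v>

Re=0.3583 Im=0.2067

Need the full column D^3_{m',3} for m'=−3..3 at α=6.1776, β=2.8264, γ=3.0316.
cos(β/2)=0.156945, sin(β/2)=0.987607
d^3_{-3,3}: single k=6 term ⇒ +0.927910;  D = -0.927829-0.012269i
d^3_{-2,3}: single k=5 term ⇒ +0.361197;  D = -0.358651-0.042812i
d^3_{-1,3}: single k=4 term ⇒ +0.090756;  D = -0.088481-0.020195i
d^3_{0,3}: single k=3 term ⇒ +0.016654;  D = -0.015755-0.005396i
d^3_{1,3}: single k=2 term ⇒ +0.002292;  D = -0.002078-0.000967i
d^3_{2,3}: single k=1 term ⇒ +0.000230;  D = -0.000197-0.000119i
d^3_{3,3}: single k=0 term ⇒ +0.000015;  D = -0.000012-0.000009i
Y_3^{m'}(θ=1.8091,φ=2.9699) and Σ D·Y over m':
  (-0.9278-0.0123i)·(-0.3332-0.1886i)  (-0.3587-0.0428i)·(-0.2145-0.0767i)  (-0.0885-0.0202i)·(+0.2232+0.0387i)  (-0.0158-0.0054i)·(+0.2397+0.0000i)  (-0.0021-0.0010i)·(-0.2232+0.0387i)  (-0.0002-0.0001i)·(-0.2145+0.0767i)  (-0.0000-0.0000i)·(+0.3332-0.1886i)
Y_3^3(R⁻¹ n̂) = +0.358260+0.206675i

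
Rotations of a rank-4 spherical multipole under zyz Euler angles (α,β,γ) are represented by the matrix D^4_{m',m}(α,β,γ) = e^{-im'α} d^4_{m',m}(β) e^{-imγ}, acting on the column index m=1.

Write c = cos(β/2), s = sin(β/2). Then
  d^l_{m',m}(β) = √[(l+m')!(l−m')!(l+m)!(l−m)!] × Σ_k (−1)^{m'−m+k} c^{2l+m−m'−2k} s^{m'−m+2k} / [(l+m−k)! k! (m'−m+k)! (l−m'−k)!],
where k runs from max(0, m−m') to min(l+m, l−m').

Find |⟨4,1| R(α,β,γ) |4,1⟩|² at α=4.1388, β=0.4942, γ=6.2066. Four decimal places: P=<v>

P=0.0165

First d^4_{1,1}(β=0.4942), then the phase factors e^{-i(1)α} and e^{-i(1)γ}:
With c≡cos(β/2)=0.969626 and s≡sin(β/2)=0.244593, N=[120·6·120·6]^{1/2}=720.000000
k: max(0,(1)−(1))=0 … min(4+(1),4−(1))=3
  k=0: (−1)^0·720.0000/(720)·0.9696^8·0.2446^0 = +0.781328
  k=1: (−1)^1·720.0000/(48)·0.9696^6·0.2446^2 = -0.745769
  k=2: (−1)^2·720.0000/(24)·0.9696^4·0.2446^4 = +0.094911
  k=3: (−1)^3·720.0000/(72)·0.9696^2·0.2446^6 = -0.002013
d^4_{1,1}(0.4942) = +0.781328 -0.745769 +0.094911 -0.002013 = +0.128456
|D^4_{1,1}|² = |d^4_{1,1}(β)|² = (+0.128456)² = 0.016501 (the z-rotation phases have unit modulus)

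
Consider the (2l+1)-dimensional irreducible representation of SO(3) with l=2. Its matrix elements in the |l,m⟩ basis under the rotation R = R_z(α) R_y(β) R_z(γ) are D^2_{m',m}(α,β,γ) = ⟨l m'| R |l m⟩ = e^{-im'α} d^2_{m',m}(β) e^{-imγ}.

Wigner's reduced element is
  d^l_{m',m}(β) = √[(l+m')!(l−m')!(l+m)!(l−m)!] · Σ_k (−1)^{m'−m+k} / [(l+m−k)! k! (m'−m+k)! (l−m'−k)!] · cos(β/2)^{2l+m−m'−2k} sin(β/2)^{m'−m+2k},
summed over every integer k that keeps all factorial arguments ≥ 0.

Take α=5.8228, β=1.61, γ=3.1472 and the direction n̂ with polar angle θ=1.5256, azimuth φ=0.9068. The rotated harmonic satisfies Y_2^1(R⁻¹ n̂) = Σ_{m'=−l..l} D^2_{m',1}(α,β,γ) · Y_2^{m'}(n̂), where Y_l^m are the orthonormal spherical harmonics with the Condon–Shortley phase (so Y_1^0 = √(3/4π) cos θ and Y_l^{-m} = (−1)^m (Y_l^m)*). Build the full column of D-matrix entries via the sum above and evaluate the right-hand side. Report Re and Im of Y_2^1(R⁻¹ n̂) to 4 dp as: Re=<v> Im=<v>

Re=-0.0074 Im=0.1513

Need the full column D^2_{m',1} for m'=−2..2 at α=5.8228, β=1.61, γ=3.1472.
cos(β/2)=0.693111, sin(β/2)=0.720831
d^2_{-2,1}: single k=3 term ⇒ +0.519198;  D = -0.311899+0.415072i
d^2_{-1,1}: k∈[2..3] ⇒ +0.748848 -0.269981 = +0.478867;  D = -0.427808+0.215160i
d^2_{0,1}: k∈[1..2] ⇒ +0.587919 -0.635885 = -0.047965;  D = +0.047965-0.000269i
d^2_{1,1}: k∈[0..1] ⇒ +0.230787 -0.748848 = -0.518061;  D = +0.465404+0.227565i
d^2_{2,1}: single k=0 term ⇒ -0.480034;  D = +0.292658+0.380505i
Y_2^{m'}(θ=1.5256,φ=0.9068) and Σ D·Y over m':
  (-0.3119+0.4151i)·(-0.0927-0.3742i)  (-0.4278+0.2152i)·(+0.0215-0.0275i)  (+0.0480-0.0003i)·(-0.3135+0.0000i)  (+0.4654+0.2276i)·(-0.0215-0.0275i)  (+0.2927+0.3805i)·(-0.0927+0.3742i)
Y_2^1(R⁻¹ n̂) = -0.007354+0.151263i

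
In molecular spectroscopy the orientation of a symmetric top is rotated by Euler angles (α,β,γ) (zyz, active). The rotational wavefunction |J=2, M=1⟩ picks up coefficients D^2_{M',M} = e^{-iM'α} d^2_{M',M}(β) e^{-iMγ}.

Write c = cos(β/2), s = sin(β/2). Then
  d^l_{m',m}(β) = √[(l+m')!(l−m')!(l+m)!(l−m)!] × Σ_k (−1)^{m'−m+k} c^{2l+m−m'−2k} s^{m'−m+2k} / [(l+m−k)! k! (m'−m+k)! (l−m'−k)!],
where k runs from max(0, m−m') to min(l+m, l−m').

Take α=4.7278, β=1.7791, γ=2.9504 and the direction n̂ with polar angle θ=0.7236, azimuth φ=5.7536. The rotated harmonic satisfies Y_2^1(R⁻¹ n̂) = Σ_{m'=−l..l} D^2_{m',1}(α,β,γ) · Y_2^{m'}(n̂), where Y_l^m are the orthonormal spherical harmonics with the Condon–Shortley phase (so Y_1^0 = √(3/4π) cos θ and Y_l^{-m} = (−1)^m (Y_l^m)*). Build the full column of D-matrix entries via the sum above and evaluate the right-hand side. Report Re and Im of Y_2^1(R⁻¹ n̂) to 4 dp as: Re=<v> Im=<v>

Need the full column D^2_{m',1} for m'=−2..2 at α=4.7278, β=1.7791, γ=2.9504.
cos(β/2)=0.629762, sin(β/2)=0.776788
d^2_{-2,1}: single k=3 term ⇒ +0.590357;  D = +0.575867+0.129994i
d^2_{-1,1}: k∈[2..3] ⇒ +0.717925 -0.364092 = +0.353833;  D = -0.072584+0.346308i
d^2_{0,1}: k∈[1..2] ⇒ +0.475233 -0.723036 = -0.247803;  D = +0.243287+0.047090i
d^2_{1,1}: k∈[0..1] ⇒ +0.157291 -0.717925 = -0.560634;  D = -0.098042+0.551995i
d^2_{2,1}: single k=0 term ⇒ -0.388026;  D = -0.383047-0.061962i
Y_2^{m'}(θ=0.7236,φ=5.7536) and Σ D·Y over m':
  (+0.5759+0.1300i)·(+0.0829+0.1476i)  (-0.0726+0.3463i)·(+0.3308+0.1936i)  (+0.2433+0.0471i)·(+0.2160+0.0000i)  (-0.0980+0.5520i)·(-0.3308+0.1936i)  (-0.3830-0.0620i)·(+0.0829-0.1476i)
Y_2^1(R⁻¹ n̂) = -0.125334+0.056304i

Re=-0.1253 Im=0.0563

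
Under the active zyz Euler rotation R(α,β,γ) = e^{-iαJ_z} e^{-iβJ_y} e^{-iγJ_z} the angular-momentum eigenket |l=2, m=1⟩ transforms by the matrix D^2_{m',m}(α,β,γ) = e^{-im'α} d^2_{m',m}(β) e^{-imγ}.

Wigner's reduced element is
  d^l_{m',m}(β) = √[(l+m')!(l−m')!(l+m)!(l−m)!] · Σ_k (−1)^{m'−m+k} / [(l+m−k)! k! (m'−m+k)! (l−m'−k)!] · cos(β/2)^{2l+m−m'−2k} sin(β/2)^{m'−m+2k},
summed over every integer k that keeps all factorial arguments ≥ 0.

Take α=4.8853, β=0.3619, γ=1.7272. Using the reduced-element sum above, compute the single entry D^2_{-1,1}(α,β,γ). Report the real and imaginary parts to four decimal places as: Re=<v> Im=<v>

Re=-0.0930 Im=-0.0015

First d^2_{-1,1}(β=0.3619), then the phase factors e^{-i(-1)α} and e^{-i(1)γ}:
Half-angle: c=0.983673, s=0.179964. N=√(1·6·6·1)=6.000000
k∈{2,3} keeps every argument non-negative
  k=2: (−1)^0·6.0000/(2)·0.9837^2·0.1800^2 = +0.094015
  k=3: (−1)^1·6.0000/(6)·0.9837^0·0.1800^4 = -0.001049
d^2_{-1,1}(0.3619) = +0.094015 -0.001049 = +0.092966
Phases: e^{-i·(-1)·4.8853}=+0.172051-0.985088i, e^{-i·(1)·1.7272}=-0.155767-0.987794i ⇒ D=-0.092953-0.001535i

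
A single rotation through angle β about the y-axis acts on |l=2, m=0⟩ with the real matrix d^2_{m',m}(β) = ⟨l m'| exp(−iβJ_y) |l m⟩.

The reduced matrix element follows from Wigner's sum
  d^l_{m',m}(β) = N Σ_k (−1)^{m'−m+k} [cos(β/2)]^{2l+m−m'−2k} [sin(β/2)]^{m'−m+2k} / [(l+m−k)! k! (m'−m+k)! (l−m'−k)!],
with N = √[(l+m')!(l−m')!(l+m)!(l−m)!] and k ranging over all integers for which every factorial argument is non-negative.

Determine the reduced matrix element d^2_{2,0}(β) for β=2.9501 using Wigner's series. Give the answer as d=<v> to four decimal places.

d^2_{2,0}(β=2.9501) via Wigner's sum:
With c≡cos(β/2)=0.095600 and s≡sin(β/2)=0.995420, N=[24·1·2·2]^{1/2}=9.797959
k: max(0,(0)−(2))=0 … min(2+(0),2−(2))=0
  k=0: (−1)^2·9.7980/(4)·0.0956^2·0.9954^2 = +0.022182
d^2_{2,0}(2.9501) = +0.022182

d=0.0222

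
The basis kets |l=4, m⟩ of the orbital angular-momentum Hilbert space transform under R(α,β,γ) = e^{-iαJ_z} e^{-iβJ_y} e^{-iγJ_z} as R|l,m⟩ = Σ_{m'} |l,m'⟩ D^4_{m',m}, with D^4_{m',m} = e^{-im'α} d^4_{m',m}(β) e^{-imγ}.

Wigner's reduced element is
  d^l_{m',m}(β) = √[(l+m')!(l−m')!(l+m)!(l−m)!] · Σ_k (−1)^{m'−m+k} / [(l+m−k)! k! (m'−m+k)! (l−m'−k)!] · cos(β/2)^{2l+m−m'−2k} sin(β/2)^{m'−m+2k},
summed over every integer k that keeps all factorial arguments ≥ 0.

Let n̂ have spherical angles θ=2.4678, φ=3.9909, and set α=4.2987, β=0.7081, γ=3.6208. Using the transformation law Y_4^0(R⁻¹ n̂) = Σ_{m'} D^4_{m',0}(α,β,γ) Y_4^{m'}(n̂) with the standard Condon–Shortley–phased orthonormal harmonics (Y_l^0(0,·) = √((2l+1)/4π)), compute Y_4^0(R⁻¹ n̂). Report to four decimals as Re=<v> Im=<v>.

Need the full column D^4_{m',0} for m'=−4..4 at α=4.2987, β=0.7081, γ=3.6208.
cos(β/2)=0.937976, sin(β/2)=0.346699
d^4_{-4,0}: single k=4 term ⇒ +0.093568;  D = -0.007847-0.093239i
d^4_{-3,0}: k∈[3..4] ⇒ +0.358000 -0.048911 = +0.309089;  D = +0.292438+0.100079i
d^4_{-2,0}: k∈[2..4] ⇒ +0.776567 -0.282924 +0.014495 = +0.508138;  D = -0.343912+0.374070i
d^4_{-1,0}: k∈[1..4] ⇒ +0.990401 -0.811867 +0.110919 -0.002526 = +0.286928;  D = -0.115342-0.262724i
d^4_{0,0}: k∈[0..4] ⇒ +0.599149 -1.309717 +0.402608 -0.024447 +0.000209 = -0.332198;  D = -0.332198+0.000000i
d^4_{1,0}: k∈[0..3] ⇒ -0.990401 +0.811867 -0.110919 +0.002526 = -0.286928;  D = +0.115342-0.262724i
d^4_{2,0}: k∈[0..2] ⇒ +0.776567 -0.282924 +0.014495 = +0.508138;  D = -0.343912-0.374070i
d^4_{3,0}: k∈[0..1] ⇒ -0.358000 +0.048911 = -0.309089;  D = -0.292438+0.100079i
d^4_{4,0}: single k=0 term ⇒ +0.093568;  D = -0.007847+0.093239i
Y_4^{m'}(θ=2.4678,φ=3.9909) and Σ D·Y over m':
  (-0.0078-0.0932i)·(-0.0649+0.0170i)  (+0.2924+0.1001i)·(-0.1969-0.1329i)  (-0.3439+0.3741i)·(-0.0544-0.4230i)  (-0.1153-0.2627i)·(+0.1942-0.2208i)  (-0.3322+0.0000i)·(-0.2399+0.0000i)  (+0.1153-0.2627i)·(-0.1942-0.2208i)  (-0.3439-0.3741i)·(-0.0544+0.4230i)  (-0.2924+0.1001i)·(+0.1969-0.1329i)  (-0.0078+0.0932i)·(-0.0649-0.0170i)
Y_4^0(R⁻¹ n̂) = +0.188342-0.000000i

Re=0.1883 Im=0.0000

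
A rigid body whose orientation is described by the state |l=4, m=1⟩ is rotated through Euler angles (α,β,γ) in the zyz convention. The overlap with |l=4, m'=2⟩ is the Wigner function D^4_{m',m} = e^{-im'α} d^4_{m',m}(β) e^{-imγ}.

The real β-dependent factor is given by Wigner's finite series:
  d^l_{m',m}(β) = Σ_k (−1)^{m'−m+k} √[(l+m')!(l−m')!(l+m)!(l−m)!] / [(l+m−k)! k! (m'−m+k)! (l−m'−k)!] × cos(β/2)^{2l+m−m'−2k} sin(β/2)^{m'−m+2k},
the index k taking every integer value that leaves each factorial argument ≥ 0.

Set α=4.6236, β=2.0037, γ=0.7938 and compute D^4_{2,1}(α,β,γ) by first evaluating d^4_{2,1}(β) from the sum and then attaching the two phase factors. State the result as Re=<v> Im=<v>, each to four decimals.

Re=0.3345 Im=-0.2369

D^4_{2,1}(4.6236,2.0037,0.7938) = e^{-i·2·4.6236}·d^4_{2,1}(2.0037)·e^{-i·1·0.7938}. Compute d first:
c=cos(2.0037/2)=0.538745, s=sin(2.0037/2)=0.842469; N=√[720·2·120·6]=1018.233765
Admissible k: 0..2 (factorial args all ≥0)
  k=0: (−1)^1·1018.2338/(240)·0.5387^7·0.8425^1 = -0.047084
  k=1: (−1)^2·1018.2338/(48)·0.5387^5·0.8425^3 = +0.575683
  k=2: (−1)^3·1018.2338/(72)·0.5387^3·0.8425^5 = -0.938499
d^4_{2,1}(2.0037) = -0.047084 +0.575683 -0.938499 = -0.409900
Phases: e^{-i·(2)·4.6236}=-0.984274-0.176646i, e^{-i·(1)·0.7938}=+0.701141-0.713023i ⇒ D=+0.334506-0.236904i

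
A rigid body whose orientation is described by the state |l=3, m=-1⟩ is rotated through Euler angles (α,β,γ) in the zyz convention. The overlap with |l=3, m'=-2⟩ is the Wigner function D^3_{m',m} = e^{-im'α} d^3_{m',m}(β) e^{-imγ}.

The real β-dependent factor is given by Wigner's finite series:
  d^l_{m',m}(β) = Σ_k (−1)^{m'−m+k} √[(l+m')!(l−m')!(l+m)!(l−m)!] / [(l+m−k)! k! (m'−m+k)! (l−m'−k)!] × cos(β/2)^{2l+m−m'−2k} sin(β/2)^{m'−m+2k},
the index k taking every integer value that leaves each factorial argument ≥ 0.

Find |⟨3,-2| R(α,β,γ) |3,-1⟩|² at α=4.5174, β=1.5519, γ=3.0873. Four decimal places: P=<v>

P=0.1443

D^3_{-2,-1}(4.5174,1.5519,3.0873) = e^{-i·-2·4.5174}·d^3_{-2,-1}(1.5519)·e^{-i·-1·3.0873}. Compute d first:
c=cos(1.5519/2)=0.713756, s=sin(1.5519/2)=0.700394; N=√[1·120·2·24]=75.894664
k∈{1,2} keeps every argument non-negative
  k=1: (−1)^0·75.8947/(24)·0.7138^5·0.7004^1 = +0.410291
  k=2: (−1)^1·75.8947/(12)·0.7138^3·0.7004^3 = -0.790146
d^3_{-2,-1}(1.5519) = +0.410291 -0.790146 = -0.379856
|D^3_{-2,-1}|² = |d^3_{-2,-1}(β)|² = (-0.379856)² = 0.144290 (the z-rotation phases have unit modulus)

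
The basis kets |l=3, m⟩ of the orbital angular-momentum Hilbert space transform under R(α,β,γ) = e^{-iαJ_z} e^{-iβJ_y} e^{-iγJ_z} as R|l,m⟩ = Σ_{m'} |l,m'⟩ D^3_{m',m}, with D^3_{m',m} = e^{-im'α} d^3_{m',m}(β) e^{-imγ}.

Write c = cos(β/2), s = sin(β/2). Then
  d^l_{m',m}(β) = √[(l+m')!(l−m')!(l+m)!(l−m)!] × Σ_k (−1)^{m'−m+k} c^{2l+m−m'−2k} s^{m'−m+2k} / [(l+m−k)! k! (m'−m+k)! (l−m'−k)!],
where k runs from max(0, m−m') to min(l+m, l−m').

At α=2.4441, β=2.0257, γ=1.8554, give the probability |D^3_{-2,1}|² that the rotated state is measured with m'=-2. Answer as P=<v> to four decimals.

P=0.0264

First d^3_{-2,1}(β=2.0257), then the phase factors e^{-i(-2)α} and e^{-i(1)γ}:
Half-angle: c=0.529445, s=0.848344. N=√(1·120·24·2)=75.894664
Admissible k: 3..4 (factorial args all ≥0)
  k=3: (−1)^0·75.8947/(12)·0.5294^3·0.8483^3 = +0.573072
  k=4: (−1)^1·75.8947/(24)·0.5294^1·0.8483^5 = -0.735667
d^3_{-2,1}(2.0257) = +0.573072 -0.735667 = -0.162595
|D^3_{-2,1}|² = |d^3_{-2,1}(β)|² = (-0.162595)² = 0.026437 (the z-rotation phases have unit modulus)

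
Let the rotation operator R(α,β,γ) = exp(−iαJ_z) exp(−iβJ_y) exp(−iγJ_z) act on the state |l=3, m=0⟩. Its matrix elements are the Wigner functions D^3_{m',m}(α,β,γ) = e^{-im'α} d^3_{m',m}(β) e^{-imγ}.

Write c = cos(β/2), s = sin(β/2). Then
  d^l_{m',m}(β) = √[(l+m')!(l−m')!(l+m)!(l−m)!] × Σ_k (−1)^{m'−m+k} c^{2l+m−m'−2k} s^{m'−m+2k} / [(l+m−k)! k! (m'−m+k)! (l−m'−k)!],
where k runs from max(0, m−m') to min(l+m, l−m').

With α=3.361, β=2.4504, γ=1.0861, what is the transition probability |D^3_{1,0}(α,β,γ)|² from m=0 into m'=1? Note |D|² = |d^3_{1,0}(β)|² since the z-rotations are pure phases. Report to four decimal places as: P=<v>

D^3_{1,0}(3.361,2.4504,1.0861) = e^{-i·1·3.361}·d^3_{1,0}(2.4504)·e^{-i·0·1.0861}. Compute d first:
With c≡cos(β/2)=0.338758 and s≡sin(β/2)=0.940874, N=[24·2·6·6]^{1/2}=41.569219
The bounds max(0,m−m')=0 and min(l+m,l−m')=2 give 3 terms
  k=0: (−1)^1·41.5692/(12)·0.3388^5·0.9409^1 = -0.014540
  k=1: (−1)^2·41.5692/(4)·0.3388^3·0.9409^3 = +0.336491
  k=2: (−1)^3·41.5692/(12)·0.3388^1·0.9409^5 = -0.865240
d^3_{1,0}(2.4504) = -0.014540 +0.336491 -0.865240 = -0.543289
|D^3_{1,0}|² = |d^3_{1,0}(β)|² = (-0.543289)² = 0.295162 (the z-rotation phases have unit modulus)

P=0.2952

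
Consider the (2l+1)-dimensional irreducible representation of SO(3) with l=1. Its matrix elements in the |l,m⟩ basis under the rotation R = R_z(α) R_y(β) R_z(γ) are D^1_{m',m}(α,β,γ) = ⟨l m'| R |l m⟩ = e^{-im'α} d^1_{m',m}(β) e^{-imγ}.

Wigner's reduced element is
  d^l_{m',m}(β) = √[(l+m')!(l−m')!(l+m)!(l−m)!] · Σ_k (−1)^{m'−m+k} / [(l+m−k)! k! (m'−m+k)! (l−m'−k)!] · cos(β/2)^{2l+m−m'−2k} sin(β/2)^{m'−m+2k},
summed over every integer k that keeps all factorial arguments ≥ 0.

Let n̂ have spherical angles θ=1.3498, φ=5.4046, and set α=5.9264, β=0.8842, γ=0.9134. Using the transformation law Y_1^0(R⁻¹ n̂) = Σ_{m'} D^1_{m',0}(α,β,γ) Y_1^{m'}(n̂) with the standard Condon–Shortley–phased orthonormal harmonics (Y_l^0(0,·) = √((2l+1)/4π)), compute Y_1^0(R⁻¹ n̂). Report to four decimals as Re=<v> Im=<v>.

Re=0.3875 Im=0.0000

Need the full column D^1_{m',0} for m'=−1..1 at α=5.9264, β=0.8842, γ=0.9134.
cos(β/2)=0.903855, sin(β/2)=0.427839
d^1_{-1,0}: single k=1 term ⇒ +0.546882;  D = +0.512442-0.191006i
d^1_{0,0}: k∈[0..1] ⇒ +0.816954 -0.183046 = +0.633908;  D = +0.633908+0.000000i
d^1_{1,0}: single k=0 term ⇒ -0.546882;  D = -0.512442-0.191006i
Y_1^{m'}(θ=1.3498,φ=5.4046) and Σ D·Y over m':
  (+0.5124-0.1910i)·(+0.2151+0.2595i)  (+0.6339+0.0000i)·(+0.1071+0.0000i)  (-0.5124-0.1910i)·(-0.2151+0.2595i)
Y_1^0(R⁻¹ n̂) = +0.387527+0.000000i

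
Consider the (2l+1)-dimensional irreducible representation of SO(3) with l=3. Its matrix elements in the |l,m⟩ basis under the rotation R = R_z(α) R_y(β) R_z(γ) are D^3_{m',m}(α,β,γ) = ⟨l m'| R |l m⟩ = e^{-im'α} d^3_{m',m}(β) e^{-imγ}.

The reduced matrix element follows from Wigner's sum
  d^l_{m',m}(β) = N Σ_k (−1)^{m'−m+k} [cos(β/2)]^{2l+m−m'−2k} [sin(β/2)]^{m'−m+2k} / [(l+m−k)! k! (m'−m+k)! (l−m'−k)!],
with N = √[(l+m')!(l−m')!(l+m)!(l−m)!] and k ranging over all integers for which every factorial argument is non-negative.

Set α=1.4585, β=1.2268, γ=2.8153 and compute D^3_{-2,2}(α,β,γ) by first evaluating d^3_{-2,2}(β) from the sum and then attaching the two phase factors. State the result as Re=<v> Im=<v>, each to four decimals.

Split into d^3_{-2,2}(β=1.2268) × two z-phases.
Half-angle: c=0.817696, s=0.575651. N=√(1·120·120·1)=120.000000
k∈{4,5} keeps every argument non-negative
  k=4: (−1)^0·120.0000/(24)·0.8177^2·0.5757^4 = +0.367105
  k=5: (−1)^1·120.0000/(120)·0.8177^0·0.5757^6 = -0.036388
d^3_{-2,2}(1.2268) = +0.367105 -0.036388 = +0.330717
D = (-0.974885+0.222709i)·(+0.330717)·(+0.794517+0.607243i) = -0.300887-0.137263i

Re=-0.3009 Im=-0.1373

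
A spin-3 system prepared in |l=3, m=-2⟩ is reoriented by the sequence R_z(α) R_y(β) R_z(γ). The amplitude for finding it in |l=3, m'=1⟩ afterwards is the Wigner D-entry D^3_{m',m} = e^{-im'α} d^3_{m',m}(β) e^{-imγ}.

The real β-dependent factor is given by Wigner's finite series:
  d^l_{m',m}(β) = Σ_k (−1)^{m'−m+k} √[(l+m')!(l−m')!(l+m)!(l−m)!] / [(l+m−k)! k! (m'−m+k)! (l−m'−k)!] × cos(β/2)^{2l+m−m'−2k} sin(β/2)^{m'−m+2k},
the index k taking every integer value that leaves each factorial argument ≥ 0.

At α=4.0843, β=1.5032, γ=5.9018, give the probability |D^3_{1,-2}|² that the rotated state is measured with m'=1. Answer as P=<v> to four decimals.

P=0.1956

D^3_{1,-2}(4.0843,1.5032,5.9018) = e^{-i·1·4.0843}·d^3_{1,-2}(1.5032)·e^{-i·-2·5.9018}. Compute d first:
c=cos(1.5032/2)=0.730597, s=sin(1.5032/2)=0.682809; N=√[24·2·1·120]=75.894664
k∈{0,1} keeps every argument non-negative
  k=0: (−1)^3·75.8947/(12)·0.7306^3·0.6828^3 = -0.785165
  k=1: (−1)^4·75.8947/(24)·0.7306^1·0.6828^5 = +0.342904
d^3_{1,-2}(1.5032) = -0.785165 +0.342904 = -0.442261
|D^3_{1,-2}|² = |d^3_{1,-2}(β)|² = (-0.442261)² = 0.195595 (the z-rotation phases have unit modulus)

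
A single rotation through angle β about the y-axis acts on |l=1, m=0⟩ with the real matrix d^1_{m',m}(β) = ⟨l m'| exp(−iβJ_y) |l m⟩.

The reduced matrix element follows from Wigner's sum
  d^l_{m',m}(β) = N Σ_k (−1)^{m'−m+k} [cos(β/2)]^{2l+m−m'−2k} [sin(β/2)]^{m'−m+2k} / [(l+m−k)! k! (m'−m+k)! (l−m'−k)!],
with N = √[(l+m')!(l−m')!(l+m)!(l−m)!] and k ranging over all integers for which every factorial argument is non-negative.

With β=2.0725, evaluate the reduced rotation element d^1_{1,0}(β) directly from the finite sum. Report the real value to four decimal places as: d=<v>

d^1_{1,0}(β=2.0725) via Wigner's sum:
With c≡cos(β/2)=0.509451 and s≡sin(β/2)=0.860500, N=[2·1·1·1]^{1/2}=1.414214
The bounds max(0,m−m')=0 and min(l+m,l−m')=0 give 1 term
  k=0: (−1)^1·1.4142/(1)·0.5095^1·0.8605^1 = -0.619966
d^1_{1,0}(2.0725) = -0.619966

d=-0.6200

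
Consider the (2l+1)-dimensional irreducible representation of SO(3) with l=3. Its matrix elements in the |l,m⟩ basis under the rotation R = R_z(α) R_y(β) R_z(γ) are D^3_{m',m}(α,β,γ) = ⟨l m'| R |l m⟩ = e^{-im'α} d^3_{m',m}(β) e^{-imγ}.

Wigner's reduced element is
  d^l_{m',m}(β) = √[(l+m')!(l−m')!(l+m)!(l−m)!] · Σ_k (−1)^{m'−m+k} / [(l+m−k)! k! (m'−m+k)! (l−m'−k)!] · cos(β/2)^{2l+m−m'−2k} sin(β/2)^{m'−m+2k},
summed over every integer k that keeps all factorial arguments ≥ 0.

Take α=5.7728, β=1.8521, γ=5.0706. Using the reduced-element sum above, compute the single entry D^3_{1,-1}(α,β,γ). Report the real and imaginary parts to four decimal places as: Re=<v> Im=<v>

Re=-0.3194 Im=0.2703

Split into d^3_{1,-1}(β=1.8521) × two z-phases.
Half-angle: c=0.600996, s=0.799252. N=√(24·2·2·24)=48.000000
Admissible k: 0..2 (factorial args all ≥0)
  k=0: (−1)^2·48.0000/(8)·0.6010^4·0.7993^2 = +0.500040
  k=1: (−1)^3·48.0000/(6)·0.6010^2·0.7993^4 = -1.179148
  k=2: (−1)^4·48.0000/(48)·0.6010^0·0.7993^6 = +0.260677
d^3_{1,-1}(1.8521) = +0.500040 -1.179148 +0.260677 = -0.418431
Attach z-rotation phases: D = e^{-i(1)(5.7728)}·(-0.418431)·e^{-i(-1)(5.0706)} = -0.319440+0.270264i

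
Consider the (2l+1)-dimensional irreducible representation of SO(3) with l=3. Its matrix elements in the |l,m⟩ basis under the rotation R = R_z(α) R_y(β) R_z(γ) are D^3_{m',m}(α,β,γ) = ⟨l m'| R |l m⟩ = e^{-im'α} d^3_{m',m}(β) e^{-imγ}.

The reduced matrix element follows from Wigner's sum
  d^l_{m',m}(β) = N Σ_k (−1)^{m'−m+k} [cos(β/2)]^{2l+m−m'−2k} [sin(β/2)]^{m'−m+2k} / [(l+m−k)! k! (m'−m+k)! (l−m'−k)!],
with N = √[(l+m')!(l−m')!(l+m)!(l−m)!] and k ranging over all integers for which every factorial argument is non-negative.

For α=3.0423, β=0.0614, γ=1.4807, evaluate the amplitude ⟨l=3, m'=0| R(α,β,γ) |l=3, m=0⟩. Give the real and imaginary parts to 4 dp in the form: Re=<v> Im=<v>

Re=0.9887 Im=0.0000

Split into d^3_{0,0}(β=0.0614) × two z-phases.
c=cos(0.0614/2)=0.999529, s=sin(0.0614/2)=0.030695; N=√[6·6·6·6]=36.000000
The bounds max(0,m−m')=0 and min(l+m,l−m')=3 give 4 terms
  k=0: (−1)^0·36.0000/(36)·0.9995^6·0.0307^0 = +0.997176
  k=1: (−1)^1·36.0000/(4)·0.9995^4·0.0307^2 = -0.008464
  k=2: (−1)^2·36.0000/(4)·0.9995^2·0.0307^4 = +0.000008
  k=3: (−1)^3·36.0000/(36)·0.9995^0·0.0307^6 = -0.000000
d^3_{0,0}(0.0614) = +0.997176 -0.008464 +0.000008 -0.000000 = +0.988720
Phases: e^{-i·(0)·3.0423}=+1.000000+0.000000i, e^{-i·(0)·1.4807}=+1.000000+0.000000i ⇒ D=+0.988720+0.000000i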